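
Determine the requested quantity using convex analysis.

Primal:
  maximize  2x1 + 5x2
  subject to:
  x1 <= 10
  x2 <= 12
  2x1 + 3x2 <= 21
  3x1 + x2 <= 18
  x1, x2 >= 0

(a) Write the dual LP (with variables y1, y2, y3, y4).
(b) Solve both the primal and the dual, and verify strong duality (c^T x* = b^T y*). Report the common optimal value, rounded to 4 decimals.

The standard primal-dual pair for 'max c^T x s.t. A x <= b, x >= 0' is:
  Dual:  min b^T y  s.t.  A^T y >= c,  y >= 0.

So the dual LP is:
  minimize  10y1 + 12y2 + 21y3 + 18y4
  subject to:
    y1 + 2y3 + 3y4 >= 2
    y2 + 3y3 + y4 >= 5
    y1, y2, y3, y4 >= 0

Solving the primal: x* = (0, 7).
  primal value c^T x* = 35.
Solving the dual: y* = (0, 0, 1.6667, 0).
  dual value b^T y* = 35.
Strong duality: c^T x* = b^T y*. Confirmed.

35


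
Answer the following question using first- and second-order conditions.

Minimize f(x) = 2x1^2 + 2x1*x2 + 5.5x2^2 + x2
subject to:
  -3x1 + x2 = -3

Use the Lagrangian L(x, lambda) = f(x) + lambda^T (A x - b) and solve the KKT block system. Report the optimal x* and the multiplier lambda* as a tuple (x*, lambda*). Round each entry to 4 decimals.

Form the Lagrangian:
  L(x, lambda) = (1/2) x^T Q x + c^T x + lambda^T (A x - b)
Stationarity (grad_x L = 0): Q x + c + A^T lambda = 0.
Primal feasibility: A x = b.

This gives the KKT block system:
  [ Q   A^T ] [ x     ]   [-c ]
  [ A    0  ] [ lambda ] = [ b ]

Solving the linear system:
  x*      = (0.887, -0.3391)
  lambda* = (0.9565)
  f(x*)   = 1.2652

x* = (0.887, -0.3391), lambda* = (0.9565)


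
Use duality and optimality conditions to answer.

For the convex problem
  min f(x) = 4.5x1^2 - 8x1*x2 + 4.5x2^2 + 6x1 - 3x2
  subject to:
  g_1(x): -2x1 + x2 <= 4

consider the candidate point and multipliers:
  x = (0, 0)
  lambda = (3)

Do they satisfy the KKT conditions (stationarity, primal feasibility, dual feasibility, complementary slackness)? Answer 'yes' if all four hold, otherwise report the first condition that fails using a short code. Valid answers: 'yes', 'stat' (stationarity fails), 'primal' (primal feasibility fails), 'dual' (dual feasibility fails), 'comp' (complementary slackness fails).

Gradient of f: grad f(x) = Q x + c = (6, -3)
Constraint values g_i(x) = a_i^T x - b_i:
  g_1((0, 0)) = -4
Stationarity residual: grad f(x) + sum_i lambda_i a_i = (0, 0)
  -> stationarity OK
Primal feasibility (all g_i <= 0): OK
Dual feasibility (all lambda_i >= 0): OK
Complementary slackness (lambda_i * g_i(x) = 0 for all i): FAILS

Verdict: the first failing condition is complementary_slackness -> comp.

comp


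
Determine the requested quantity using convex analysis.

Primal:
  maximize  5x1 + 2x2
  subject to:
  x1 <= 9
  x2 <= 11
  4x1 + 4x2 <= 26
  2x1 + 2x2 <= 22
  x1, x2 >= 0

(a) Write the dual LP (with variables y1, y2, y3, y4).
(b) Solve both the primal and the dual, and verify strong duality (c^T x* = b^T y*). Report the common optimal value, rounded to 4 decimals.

The standard primal-dual pair for 'max c^T x s.t. A x <= b, x >= 0' is:
  Dual:  min b^T y  s.t.  A^T y >= c,  y >= 0.

So the dual LP is:
  minimize  9y1 + 11y2 + 26y3 + 22y4
  subject to:
    y1 + 4y3 + 2y4 >= 5
    y2 + 4y3 + 2y4 >= 2
    y1, y2, y3, y4 >= 0

Solving the primal: x* = (6.5, 0).
  primal value c^T x* = 32.5.
Solving the dual: y* = (0, 0, 1.25, 0).
  dual value b^T y* = 32.5.
Strong duality: c^T x* = b^T y*. Confirmed.

32.5


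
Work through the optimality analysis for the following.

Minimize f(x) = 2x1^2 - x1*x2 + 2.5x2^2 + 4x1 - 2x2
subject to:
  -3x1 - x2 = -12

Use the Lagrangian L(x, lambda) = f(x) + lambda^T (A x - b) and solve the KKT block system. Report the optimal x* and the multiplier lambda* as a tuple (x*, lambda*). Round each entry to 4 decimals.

Form the Lagrangian:
  L(x, lambda) = (1/2) x^T Q x + c^T x + lambda^T (A x - b)
Stationarity (grad_x L = 0): Q x + c + A^T lambda = 0.
Primal feasibility: A x = b.

This gives the KKT block system:
  [ Q   A^T ] [ x     ]   [-c ]
  [ A    0  ] [ lambda ] = [ b ]

Solving the linear system:
  x*      = (3.3091, 2.0727)
  lambda* = (5.0545)
  f(x*)   = 34.8727

x* = (3.3091, 2.0727), lambda* = (5.0545)


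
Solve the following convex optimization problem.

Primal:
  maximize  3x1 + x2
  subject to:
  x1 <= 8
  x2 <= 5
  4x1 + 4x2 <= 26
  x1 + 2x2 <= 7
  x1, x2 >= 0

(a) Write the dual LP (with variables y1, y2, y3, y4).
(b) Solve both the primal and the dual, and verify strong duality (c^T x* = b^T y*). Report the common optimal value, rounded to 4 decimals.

The standard primal-dual pair for 'max c^T x s.t. A x <= b, x >= 0' is:
  Dual:  min b^T y  s.t.  A^T y >= c,  y >= 0.

So the dual LP is:
  minimize  8y1 + 5y2 + 26y3 + 7y4
  subject to:
    y1 + 4y3 + y4 >= 3
    y2 + 4y3 + 2y4 >= 1
    y1, y2, y3, y4 >= 0

Solving the primal: x* = (6.5, 0).
  primal value c^T x* = 19.5.
Solving the dual: y* = (0, 0, 0.75, 0).
  dual value b^T y* = 19.5.
Strong duality: c^T x* = b^T y*. Confirmed.

19.5


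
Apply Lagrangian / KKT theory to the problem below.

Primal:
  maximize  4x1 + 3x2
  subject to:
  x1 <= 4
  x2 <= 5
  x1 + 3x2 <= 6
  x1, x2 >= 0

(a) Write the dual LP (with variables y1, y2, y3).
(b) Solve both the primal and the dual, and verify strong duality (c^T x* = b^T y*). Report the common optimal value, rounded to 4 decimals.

The standard primal-dual pair for 'max c^T x s.t. A x <= b, x >= 0' is:
  Dual:  min b^T y  s.t.  A^T y >= c,  y >= 0.

So the dual LP is:
  minimize  4y1 + 5y2 + 6y3
  subject to:
    y1 + y3 >= 4
    y2 + 3y3 >= 3
    y1, y2, y3 >= 0

Solving the primal: x* = (4, 0.6667).
  primal value c^T x* = 18.
Solving the dual: y* = (3, 0, 1).
  dual value b^T y* = 18.
Strong duality: c^T x* = b^T y*. Confirmed.

18


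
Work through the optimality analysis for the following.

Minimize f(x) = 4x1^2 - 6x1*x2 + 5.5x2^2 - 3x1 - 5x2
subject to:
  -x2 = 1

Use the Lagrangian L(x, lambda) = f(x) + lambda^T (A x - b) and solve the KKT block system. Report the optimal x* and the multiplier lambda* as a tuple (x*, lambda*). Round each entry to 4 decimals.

Form the Lagrangian:
  L(x, lambda) = (1/2) x^T Q x + c^T x + lambda^T (A x - b)
Stationarity (grad_x L = 0): Q x + c + A^T lambda = 0.
Primal feasibility: A x = b.

This gives the KKT block system:
  [ Q   A^T ] [ x     ]   [-c ]
  [ A    0  ] [ lambda ] = [ b ]

Solving the linear system:
  x*      = (-0.375, -1)
  lambda* = (-13.75)
  f(x*)   = 9.9375

x* = (-0.375, -1), lambda* = (-13.75)


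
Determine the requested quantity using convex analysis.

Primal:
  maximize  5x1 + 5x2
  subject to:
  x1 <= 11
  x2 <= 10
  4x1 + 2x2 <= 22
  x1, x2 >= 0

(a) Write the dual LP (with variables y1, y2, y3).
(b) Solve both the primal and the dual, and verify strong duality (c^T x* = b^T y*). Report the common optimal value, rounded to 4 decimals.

The standard primal-dual pair for 'max c^T x s.t. A x <= b, x >= 0' is:
  Dual:  min b^T y  s.t.  A^T y >= c,  y >= 0.

So the dual LP is:
  minimize  11y1 + 10y2 + 22y3
  subject to:
    y1 + 4y3 >= 5
    y2 + 2y3 >= 5
    y1, y2, y3 >= 0

Solving the primal: x* = (0.5, 10).
  primal value c^T x* = 52.5.
Solving the dual: y* = (0, 2.5, 1.25).
  dual value b^T y* = 52.5.
Strong duality: c^T x* = b^T y*. Confirmed.

52.5


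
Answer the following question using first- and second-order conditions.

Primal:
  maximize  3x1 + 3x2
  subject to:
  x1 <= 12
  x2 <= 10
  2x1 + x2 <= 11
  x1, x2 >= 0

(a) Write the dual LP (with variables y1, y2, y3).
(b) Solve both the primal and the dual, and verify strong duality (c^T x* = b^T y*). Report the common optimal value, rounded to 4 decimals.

The standard primal-dual pair for 'max c^T x s.t. A x <= b, x >= 0' is:
  Dual:  min b^T y  s.t.  A^T y >= c,  y >= 0.

So the dual LP is:
  minimize  12y1 + 10y2 + 11y3
  subject to:
    y1 + 2y3 >= 3
    y2 + y3 >= 3
    y1, y2, y3 >= 0

Solving the primal: x* = (0.5, 10).
  primal value c^T x* = 31.5.
Solving the dual: y* = (0, 1.5, 1.5).
  dual value b^T y* = 31.5.
Strong duality: c^T x* = b^T y*. Confirmed.

31.5


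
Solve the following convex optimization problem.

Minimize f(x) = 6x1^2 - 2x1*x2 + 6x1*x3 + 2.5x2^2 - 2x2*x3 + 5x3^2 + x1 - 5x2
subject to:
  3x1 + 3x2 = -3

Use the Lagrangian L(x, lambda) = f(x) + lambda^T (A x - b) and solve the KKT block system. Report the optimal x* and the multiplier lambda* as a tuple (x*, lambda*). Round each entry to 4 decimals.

Form the Lagrangian:
  L(x, lambda) = (1/2) x^T Q x + c^T x + lambda^T (A x - b)
Stationarity (grad_x L = 0): Q x + c + A^T lambda = 0.
Primal feasibility: A x = b.

This gives the KKT block system:
  [ Q   A^T ] [ x     ]   [-c ]
  [ A    0  ] [ lambda ] = [ b ]

Solving the linear system:
  x*      = (-0.7808, -0.2192, 0.4247)
  lambda* = (1.7945)
  f(x*)   = 2.8493

x* = (-0.7808, -0.2192, 0.4247), lambda* = (1.7945)


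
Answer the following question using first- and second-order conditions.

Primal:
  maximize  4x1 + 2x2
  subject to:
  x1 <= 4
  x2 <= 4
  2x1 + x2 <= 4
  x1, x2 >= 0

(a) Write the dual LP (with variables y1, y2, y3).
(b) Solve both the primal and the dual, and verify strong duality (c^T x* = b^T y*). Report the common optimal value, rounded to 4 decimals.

The standard primal-dual pair for 'max c^T x s.t. A x <= b, x >= 0' is:
  Dual:  min b^T y  s.t.  A^T y >= c,  y >= 0.

So the dual LP is:
  minimize  4y1 + 4y2 + 4y3
  subject to:
    y1 + 2y3 >= 4
    y2 + y3 >= 2
    y1, y2, y3 >= 0

Solving the primal: x* = (2, 0).
  primal value c^T x* = 8.
Solving the dual: y* = (0, 0, 2).
  dual value b^T y* = 8.
Strong duality: c^T x* = b^T y*. Confirmed.

8


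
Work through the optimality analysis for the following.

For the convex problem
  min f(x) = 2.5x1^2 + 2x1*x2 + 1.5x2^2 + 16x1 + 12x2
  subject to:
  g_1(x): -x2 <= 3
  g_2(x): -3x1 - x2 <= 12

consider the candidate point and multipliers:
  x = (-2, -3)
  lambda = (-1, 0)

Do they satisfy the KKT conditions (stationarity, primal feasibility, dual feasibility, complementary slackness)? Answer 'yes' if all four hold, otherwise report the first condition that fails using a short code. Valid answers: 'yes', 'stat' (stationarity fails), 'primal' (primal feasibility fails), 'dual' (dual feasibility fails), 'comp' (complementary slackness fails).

Gradient of f: grad f(x) = Q x + c = (0, -1)
Constraint values g_i(x) = a_i^T x - b_i:
  g_1((-2, -3)) = 0
  g_2((-2, -3)) = -3
Stationarity residual: grad f(x) + sum_i lambda_i a_i = (0, 0)
  -> stationarity OK
Primal feasibility (all g_i <= 0): OK
Dual feasibility (all lambda_i >= 0): FAILS
Complementary slackness (lambda_i * g_i(x) = 0 for all i): OK

Verdict: the first failing condition is dual_feasibility -> dual.

dual


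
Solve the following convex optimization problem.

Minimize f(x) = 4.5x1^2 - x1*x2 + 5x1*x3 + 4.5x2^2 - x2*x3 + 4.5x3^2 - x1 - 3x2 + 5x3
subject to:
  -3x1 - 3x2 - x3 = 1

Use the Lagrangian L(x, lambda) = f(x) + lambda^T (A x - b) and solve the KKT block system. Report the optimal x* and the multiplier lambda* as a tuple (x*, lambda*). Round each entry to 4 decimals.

Form the Lagrangian:
  L(x, lambda) = (1/2) x^T Q x + c^T x + lambda^T (A x - b)
Stationarity (grad_x L = 0): Q x + c + A^T lambda = 0.
Primal feasibility: A x = b.

This gives the KKT block system:
  [ Q   A^T ] [ x     ]   [-c ]
  [ A    0  ] [ lambda ] = [ b ]

Solving the linear system:
  x*      = (0.0915, -0.169, -0.7676)
  lambda* = (-1.2817)
  f(x*)   = -1.0704

x* = (0.0915, -0.169, -0.7676), lambda* = (-1.2817)


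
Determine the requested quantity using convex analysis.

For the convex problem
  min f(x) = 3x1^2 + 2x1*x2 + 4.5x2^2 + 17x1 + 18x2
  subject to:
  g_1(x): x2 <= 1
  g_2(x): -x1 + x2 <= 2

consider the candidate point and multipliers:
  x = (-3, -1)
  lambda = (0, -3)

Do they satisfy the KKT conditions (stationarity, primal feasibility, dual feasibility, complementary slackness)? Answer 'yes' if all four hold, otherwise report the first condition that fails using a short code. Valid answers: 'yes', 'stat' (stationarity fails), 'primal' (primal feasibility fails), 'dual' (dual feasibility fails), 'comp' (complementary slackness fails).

Gradient of f: grad f(x) = Q x + c = (-3, 3)
Constraint values g_i(x) = a_i^T x - b_i:
  g_1((-3, -1)) = -2
  g_2((-3, -1)) = 0
Stationarity residual: grad f(x) + sum_i lambda_i a_i = (0, 0)
  -> stationarity OK
Primal feasibility (all g_i <= 0): OK
Dual feasibility (all lambda_i >= 0): FAILS
Complementary slackness (lambda_i * g_i(x) = 0 for all i): OK

Verdict: the first failing condition is dual_feasibility -> dual.

dual


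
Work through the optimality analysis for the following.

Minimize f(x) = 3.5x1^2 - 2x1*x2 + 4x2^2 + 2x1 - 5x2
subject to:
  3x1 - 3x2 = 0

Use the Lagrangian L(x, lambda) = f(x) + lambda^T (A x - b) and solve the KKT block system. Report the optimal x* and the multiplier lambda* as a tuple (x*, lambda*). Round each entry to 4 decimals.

Form the Lagrangian:
  L(x, lambda) = (1/2) x^T Q x + c^T x + lambda^T (A x - b)
Stationarity (grad_x L = 0): Q x + c + A^T lambda = 0.
Primal feasibility: A x = b.

This gives the KKT block system:
  [ Q   A^T ] [ x     ]   [-c ]
  [ A    0  ] [ lambda ] = [ b ]

Solving the linear system:
  x*      = (0.2727, 0.2727)
  lambda* = (-1.1212)
  f(x*)   = -0.4091

x* = (0.2727, 0.2727), lambda* = (-1.1212)


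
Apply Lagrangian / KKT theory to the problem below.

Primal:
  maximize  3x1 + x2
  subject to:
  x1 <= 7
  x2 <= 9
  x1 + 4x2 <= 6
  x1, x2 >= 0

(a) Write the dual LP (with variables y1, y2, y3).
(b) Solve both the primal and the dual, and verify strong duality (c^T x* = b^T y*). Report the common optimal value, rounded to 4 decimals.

The standard primal-dual pair for 'max c^T x s.t. A x <= b, x >= 0' is:
  Dual:  min b^T y  s.t.  A^T y >= c,  y >= 0.

So the dual LP is:
  minimize  7y1 + 9y2 + 6y3
  subject to:
    y1 + y3 >= 3
    y2 + 4y3 >= 1
    y1, y2, y3 >= 0

Solving the primal: x* = (6, 0).
  primal value c^T x* = 18.
Solving the dual: y* = (0, 0, 3).
  dual value b^T y* = 18.
Strong duality: c^T x* = b^T y*. Confirmed.

18


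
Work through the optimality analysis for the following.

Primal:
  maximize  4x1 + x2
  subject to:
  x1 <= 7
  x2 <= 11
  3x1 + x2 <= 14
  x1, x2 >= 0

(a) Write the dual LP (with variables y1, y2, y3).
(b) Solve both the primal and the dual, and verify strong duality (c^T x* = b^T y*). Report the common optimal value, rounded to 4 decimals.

The standard primal-dual pair for 'max c^T x s.t. A x <= b, x >= 0' is:
  Dual:  min b^T y  s.t.  A^T y >= c,  y >= 0.

So the dual LP is:
  minimize  7y1 + 11y2 + 14y3
  subject to:
    y1 + 3y3 >= 4
    y2 + y3 >= 1
    y1, y2, y3 >= 0

Solving the primal: x* = (4.6667, 0).
  primal value c^T x* = 18.6667.
Solving the dual: y* = (0, 0, 1.3333).
  dual value b^T y* = 18.6667.
Strong duality: c^T x* = b^T y*. Confirmed.

18.6667


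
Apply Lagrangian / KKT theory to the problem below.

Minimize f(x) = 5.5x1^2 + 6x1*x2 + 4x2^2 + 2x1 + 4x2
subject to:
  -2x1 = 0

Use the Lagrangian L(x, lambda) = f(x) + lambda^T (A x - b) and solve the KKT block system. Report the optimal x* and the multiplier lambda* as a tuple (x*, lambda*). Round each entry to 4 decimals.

Form the Lagrangian:
  L(x, lambda) = (1/2) x^T Q x + c^T x + lambda^T (A x - b)
Stationarity (grad_x L = 0): Q x + c + A^T lambda = 0.
Primal feasibility: A x = b.

This gives the KKT block system:
  [ Q   A^T ] [ x     ]   [-c ]
  [ A    0  ] [ lambda ] = [ b ]

Solving the linear system:
  x*      = (0, -0.5)
  lambda* = (-0.5)
  f(x*)   = -1

x* = (0, -0.5), lambda* = (-0.5)


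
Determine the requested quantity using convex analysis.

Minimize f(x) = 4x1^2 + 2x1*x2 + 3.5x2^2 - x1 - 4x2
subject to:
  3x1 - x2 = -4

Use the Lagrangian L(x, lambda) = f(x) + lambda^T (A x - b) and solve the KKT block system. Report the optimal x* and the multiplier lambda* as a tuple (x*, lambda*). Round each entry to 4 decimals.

Form the Lagrangian:
  L(x, lambda) = (1/2) x^T Q x + c^T x + lambda^T (A x - b)
Stationarity (grad_x L = 0): Q x + c + A^T lambda = 0.
Primal feasibility: A x = b.

This gives the KKT block system:
  [ Q   A^T ] [ x     ]   [-c ]
  [ A    0  ] [ lambda ] = [ b ]

Solving the linear system:
  x*      = (-0.9518, 1.1446)
  lambda* = (2.1084)
  f(x*)   = 2.4036

x* = (-0.9518, 1.1446), lambda* = (2.1084)


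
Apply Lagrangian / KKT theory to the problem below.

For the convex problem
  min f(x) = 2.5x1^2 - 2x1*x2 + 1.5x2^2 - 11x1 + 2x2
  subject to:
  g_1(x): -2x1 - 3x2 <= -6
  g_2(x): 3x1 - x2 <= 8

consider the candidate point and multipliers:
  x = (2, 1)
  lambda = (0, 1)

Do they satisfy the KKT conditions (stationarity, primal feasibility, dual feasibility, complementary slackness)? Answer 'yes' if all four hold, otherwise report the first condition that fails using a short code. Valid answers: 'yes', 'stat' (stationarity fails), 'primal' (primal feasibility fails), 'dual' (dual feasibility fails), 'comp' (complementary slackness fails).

Gradient of f: grad f(x) = Q x + c = (-3, 1)
Constraint values g_i(x) = a_i^T x - b_i:
  g_1((2, 1)) = -1
  g_2((2, 1)) = -3
Stationarity residual: grad f(x) + sum_i lambda_i a_i = (0, 0)
  -> stationarity OK
Primal feasibility (all g_i <= 0): OK
Dual feasibility (all lambda_i >= 0): OK
Complementary slackness (lambda_i * g_i(x) = 0 for all i): FAILS

Verdict: the first failing condition is complementary_slackness -> comp.

comp


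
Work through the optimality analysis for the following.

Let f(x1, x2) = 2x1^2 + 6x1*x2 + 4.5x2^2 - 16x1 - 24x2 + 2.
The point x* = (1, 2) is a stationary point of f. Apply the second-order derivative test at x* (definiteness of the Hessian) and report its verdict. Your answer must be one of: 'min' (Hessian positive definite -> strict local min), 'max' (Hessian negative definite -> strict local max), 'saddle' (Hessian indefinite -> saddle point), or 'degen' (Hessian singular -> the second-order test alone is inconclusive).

Compute the Hessian H = grad^2 f:
  H = [[4, 6], [6, 9]]
Verify stationarity: grad f(x*) = H x* + g = (0, 0).
Eigenvalues of H: 0, 13.
H has a zero eigenvalue (singular; positive semidefinite but not definite), so H is neither positive definite, negative definite, nor indefinite. The second-order test alone is inconclusive -> degen.
(Indeed, f is constant along the null direction of H through x*, so x* is not a strict local extremum.)

degen


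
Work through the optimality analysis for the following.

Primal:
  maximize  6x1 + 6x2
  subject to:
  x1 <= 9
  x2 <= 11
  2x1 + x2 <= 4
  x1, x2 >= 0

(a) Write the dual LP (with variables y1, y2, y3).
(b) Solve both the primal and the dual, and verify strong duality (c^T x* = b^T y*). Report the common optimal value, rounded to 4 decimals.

The standard primal-dual pair for 'max c^T x s.t. A x <= b, x >= 0' is:
  Dual:  min b^T y  s.t.  A^T y >= c,  y >= 0.

So the dual LP is:
  minimize  9y1 + 11y2 + 4y3
  subject to:
    y1 + 2y3 >= 6
    y2 + y3 >= 6
    y1, y2, y3 >= 0

Solving the primal: x* = (0, 4).
  primal value c^T x* = 24.
Solving the dual: y* = (0, 0, 6).
  dual value b^T y* = 24.
Strong duality: c^T x* = b^T y*. Confirmed.

24


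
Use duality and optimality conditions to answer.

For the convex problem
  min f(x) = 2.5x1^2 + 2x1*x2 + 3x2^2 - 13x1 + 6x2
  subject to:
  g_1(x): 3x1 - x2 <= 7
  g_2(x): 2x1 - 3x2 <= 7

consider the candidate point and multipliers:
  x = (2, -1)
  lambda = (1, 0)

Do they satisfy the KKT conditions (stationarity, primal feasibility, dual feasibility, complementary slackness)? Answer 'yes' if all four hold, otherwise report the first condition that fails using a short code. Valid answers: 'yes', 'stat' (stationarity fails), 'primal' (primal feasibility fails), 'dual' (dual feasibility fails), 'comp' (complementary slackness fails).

Gradient of f: grad f(x) = Q x + c = (-5, 4)
Constraint values g_i(x) = a_i^T x - b_i:
  g_1((2, -1)) = 0
  g_2((2, -1)) = 0
Stationarity residual: grad f(x) + sum_i lambda_i a_i = (-2, 3)
  -> stationarity FAILS
Primal feasibility (all g_i <= 0): OK
Dual feasibility (all lambda_i >= 0): OK
Complementary slackness (lambda_i * g_i(x) = 0 for all i): OK

Verdict: the first failing condition is stationarity -> stat.

stat


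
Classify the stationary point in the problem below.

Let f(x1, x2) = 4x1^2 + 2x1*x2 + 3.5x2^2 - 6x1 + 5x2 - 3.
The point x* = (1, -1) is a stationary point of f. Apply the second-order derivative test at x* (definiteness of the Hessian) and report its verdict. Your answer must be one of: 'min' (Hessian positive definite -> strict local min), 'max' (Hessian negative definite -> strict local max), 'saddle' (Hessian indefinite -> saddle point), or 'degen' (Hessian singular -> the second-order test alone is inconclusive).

Compute the Hessian H = grad^2 f:
  H = [[8, 2], [2, 7]]
Verify stationarity: grad f(x*) = H x* + g = (0, 0).
Eigenvalues of H: 5.4384, 9.5616.
Both eigenvalues > 0, so H is positive definite -> x* is a strict local min.

min


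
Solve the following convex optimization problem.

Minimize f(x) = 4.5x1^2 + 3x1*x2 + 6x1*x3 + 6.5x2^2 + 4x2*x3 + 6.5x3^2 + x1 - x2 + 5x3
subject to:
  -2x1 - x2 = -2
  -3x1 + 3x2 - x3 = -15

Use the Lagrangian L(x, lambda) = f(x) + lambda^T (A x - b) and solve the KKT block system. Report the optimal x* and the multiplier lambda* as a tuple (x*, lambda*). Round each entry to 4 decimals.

Form the Lagrangian:
  L(x, lambda) = (1/2) x^T Q x + c^T x + lambda^T (A x - b)
Stationarity (grad_x L = 0): Q x + c + A^T lambda = 0.
Primal feasibility: A x = b.

This gives the KKT block system:
  [ Q   A^T ] [ x     ]   [-c ]
  [ A    0  ] [ lambda ] = [ b ]

Solving the linear system:
  x*      = (2.3366, -2.6731, -0.029)
  lambda* = (-5.007, 7.9499)
  f(x*)   = 57.0496

x* = (2.3366, -2.6731, -0.029), lambda* = (-5.007, 7.9499)


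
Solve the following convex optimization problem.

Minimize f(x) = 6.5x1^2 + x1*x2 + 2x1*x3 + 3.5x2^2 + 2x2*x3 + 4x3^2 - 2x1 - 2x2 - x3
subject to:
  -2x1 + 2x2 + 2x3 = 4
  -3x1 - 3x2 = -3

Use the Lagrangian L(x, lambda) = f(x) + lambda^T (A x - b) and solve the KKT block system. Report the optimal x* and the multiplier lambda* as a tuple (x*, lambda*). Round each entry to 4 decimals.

Form the Lagrangian:
  L(x, lambda) = (1/2) x^T Q x + c^T x + lambda^T (A x - b)
Stationarity (grad_x L = 0): Q x + c + A^T lambda = 0.
Primal feasibility: A x = b.

This gives the KKT block system:
  [ Q   A^T ] [ x     ]   [-c ]
  [ A    0  ] [ lambda ] = [ b ]

Solving the linear system:
  x*      = (-0.24, 1.24, 0.52)
  lambda* = (-2.58, 0.7733)
  f(x*)   = 5.06

x* = (-0.24, 1.24, 0.52), lambda* = (-2.58, 0.7733)


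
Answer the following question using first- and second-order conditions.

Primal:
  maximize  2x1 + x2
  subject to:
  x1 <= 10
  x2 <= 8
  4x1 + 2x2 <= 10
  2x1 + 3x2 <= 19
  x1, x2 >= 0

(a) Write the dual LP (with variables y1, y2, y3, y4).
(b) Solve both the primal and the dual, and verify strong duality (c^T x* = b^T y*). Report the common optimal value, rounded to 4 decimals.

The standard primal-dual pair for 'max c^T x s.t. A x <= b, x >= 0' is:
  Dual:  min b^T y  s.t.  A^T y >= c,  y >= 0.

So the dual LP is:
  minimize  10y1 + 8y2 + 10y3 + 19y4
  subject to:
    y1 + 4y3 + 2y4 >= 2
    y2 + 2y3 + 3y4 >= 1
    y1, y2, y3, y4 >= 0

Solving the primal: x* = (0, 5).
  primal value c^T x* = 5.
Solving the dual: y* = (0, 0, 0.5, 0).
  dual value b^T y* = 5.
Strong duality: c^T x* = b^T y*. Confirmed.

5


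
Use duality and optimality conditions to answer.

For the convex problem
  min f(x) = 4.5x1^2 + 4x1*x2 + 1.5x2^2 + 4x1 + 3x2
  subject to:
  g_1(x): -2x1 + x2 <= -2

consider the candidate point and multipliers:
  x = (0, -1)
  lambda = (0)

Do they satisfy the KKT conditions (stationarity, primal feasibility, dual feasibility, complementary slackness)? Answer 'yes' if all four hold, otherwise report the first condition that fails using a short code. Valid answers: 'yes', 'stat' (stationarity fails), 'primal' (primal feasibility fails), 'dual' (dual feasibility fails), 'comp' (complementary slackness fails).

Gradient of f: grad f(x) = Q x + c = (0, 0)
Constraint values g_i(x) = a_i^T x - b_i:
  g_1((0, -1)) = 1
Stationarity residual: grad f(x) + sum_i lambda_i a_i = (0, 0)
  -> stationarity OK
Primal feasibility (all g_i <= 0): FAILS
Dual feasibility (all lambda_i >= 0): OK
Complementary slackness (lambda_i * g_i(x) = 0 for all i): OK

Verdict: the first failing condition is primal_feasibility -> primal.

primal


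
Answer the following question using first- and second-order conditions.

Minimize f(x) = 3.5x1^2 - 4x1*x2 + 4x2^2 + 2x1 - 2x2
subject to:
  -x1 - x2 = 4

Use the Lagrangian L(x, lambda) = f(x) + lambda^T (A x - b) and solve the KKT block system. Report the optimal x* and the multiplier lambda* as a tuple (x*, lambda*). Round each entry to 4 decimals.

Form the Lagrangian:
  L(x, lambda) = (1/2) x^T Q x + c^T x + lambda^T (A x - b)
Stationarity (grad_x L = 0): Q x + c + A^T lambda = 0.
Primal feasibility: A x = b.

This gives the KKT block system:
  [ Q   A^T ] [ x     ]   [-c ]
  [ A    0  ] [ lambda ] = [ b ]

Solving the linear system:
  x*      = (-2.2609, -1.7391)
  lambda* = (-6.8696)
  f(x*)   = 13.2174

x* = (-2.2609, -1.7391), lambda* = (-6.8696)


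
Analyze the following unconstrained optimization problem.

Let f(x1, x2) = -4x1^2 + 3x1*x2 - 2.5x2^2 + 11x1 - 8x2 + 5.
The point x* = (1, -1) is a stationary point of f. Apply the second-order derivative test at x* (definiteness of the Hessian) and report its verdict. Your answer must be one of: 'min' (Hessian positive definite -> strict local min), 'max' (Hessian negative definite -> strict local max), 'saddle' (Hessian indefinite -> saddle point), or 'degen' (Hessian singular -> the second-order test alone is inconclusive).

Compute the Hessian H = grad^2 f:
  H = [[-8, 3], [3, -5]]
Verify stationarity: grad f(x*) = H x* + g = (0, 0).
Eigenvalues of H: -9.8541, -3.1459.
Both eigenvalues < 0, so H is negative definite -> x* is a strict local max.

max


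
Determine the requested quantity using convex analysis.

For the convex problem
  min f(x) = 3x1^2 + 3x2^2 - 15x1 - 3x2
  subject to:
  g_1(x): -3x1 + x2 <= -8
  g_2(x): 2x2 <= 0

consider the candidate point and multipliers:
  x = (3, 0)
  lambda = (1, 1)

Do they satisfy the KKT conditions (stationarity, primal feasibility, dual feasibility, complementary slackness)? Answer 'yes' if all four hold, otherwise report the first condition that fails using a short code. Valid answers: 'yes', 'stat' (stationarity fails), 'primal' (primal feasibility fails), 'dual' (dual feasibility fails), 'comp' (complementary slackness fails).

Gradient of f: grad f(x) = Q x + c = (3, -3)
Constraint values g_i(x) = a_i^T x - b_i:
  g_1((3, 0)) = -1
  g_2((3, 0)) = 0
Stationarity residual: grad f(x) + sum_i lambda_i a_i = (0, 0)
  -> stationarity OK
Primal feasibility (all g_i <= 0): OK
Dual feasibility (all lambda_i >= 0): OK
Complementary slackness (lambda_i * g_i(x) = 0 for all i): FAILS

Verdict: the first failing condition is complementary_slackness -> comp.

comp


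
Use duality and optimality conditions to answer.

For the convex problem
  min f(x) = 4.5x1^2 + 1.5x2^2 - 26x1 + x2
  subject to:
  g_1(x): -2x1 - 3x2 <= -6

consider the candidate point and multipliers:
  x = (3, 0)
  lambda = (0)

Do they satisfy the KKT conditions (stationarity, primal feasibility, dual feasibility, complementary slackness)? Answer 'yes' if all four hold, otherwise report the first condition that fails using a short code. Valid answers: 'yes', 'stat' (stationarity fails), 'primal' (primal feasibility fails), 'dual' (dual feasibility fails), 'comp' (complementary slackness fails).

Gradient of f: grad f(x) = Q x + c = (1, 1)
Constraint values g_i(x) = a_i^T x - b_i:
  g_1((3, 0)) = 0
Stationarity residual: grad f(x) + sum_i lambda_i a_i = (1, 1)
  -> stationarity FAILS
Primal feasibility (all g_i <= 0): OK
Dual feasibility (all lambda_i >= 0): OK
Complementary slackness (lambda_i * g_i(x) = 0 for all i): OK

Verdict: the first failing condition is stationarity -> stat.

stat


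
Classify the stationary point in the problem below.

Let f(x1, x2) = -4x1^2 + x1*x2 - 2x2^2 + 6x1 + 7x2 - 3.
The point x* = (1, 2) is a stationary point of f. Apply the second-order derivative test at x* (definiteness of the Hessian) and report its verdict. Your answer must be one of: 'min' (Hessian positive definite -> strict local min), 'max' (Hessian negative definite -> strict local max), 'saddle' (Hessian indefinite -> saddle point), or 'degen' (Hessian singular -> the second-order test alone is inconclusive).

Compute the Hessian H = grad^2 f:
  H = [[-8, 1], [1, -4]]
Verify stationarity: grad f(x*) = H x* + g = (0, 0).
Eigenvalues of H: -8.2361, -3.7639.
Both eigenvalues < 0, so H is negative definite -> x* is a strict local max.

max


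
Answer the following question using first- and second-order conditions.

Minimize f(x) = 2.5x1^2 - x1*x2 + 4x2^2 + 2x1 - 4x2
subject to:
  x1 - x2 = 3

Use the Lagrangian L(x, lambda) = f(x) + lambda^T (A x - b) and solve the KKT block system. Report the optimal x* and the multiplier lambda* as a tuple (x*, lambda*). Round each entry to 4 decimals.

Form the Lagrangian:
  L(x, lambda) = (1/2) x^T Q x + c^T x + lambda^T (A x - b)
Stationarity (grad_x L = 0): Q x + c + A^T lambda = 0.
Primal feasibility: A x = b.

This gives the KKT block system:
  [ Q   A^T ] [ x     ]   [-c ]
  [ A    0  ] [ lambda ] = [ b ]

Solving the linear system:
  x*      = (2.0909, -0.9091)
  lambda* = (-13.3636)
  f(x*)   = 23.9545

x* = (2.0909, -0.9091), lambda* = (-13.3636)


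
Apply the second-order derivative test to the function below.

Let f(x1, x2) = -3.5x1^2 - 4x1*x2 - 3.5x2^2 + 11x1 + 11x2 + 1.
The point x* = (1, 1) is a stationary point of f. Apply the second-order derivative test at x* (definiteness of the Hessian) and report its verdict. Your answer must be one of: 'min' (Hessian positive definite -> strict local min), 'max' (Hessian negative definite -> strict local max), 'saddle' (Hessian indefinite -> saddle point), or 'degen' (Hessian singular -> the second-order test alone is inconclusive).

Compute the Hessian H = grad^2 f:
  H = [[-7, -4], [-4, -7]]
Verify stationarity: grad f(x*) = H x* + g = (0, 0).
Eigenvalues of H: -11, -3.
Both eigenvalues < 0, so H is negative definite -> x* is a strict local max.

max


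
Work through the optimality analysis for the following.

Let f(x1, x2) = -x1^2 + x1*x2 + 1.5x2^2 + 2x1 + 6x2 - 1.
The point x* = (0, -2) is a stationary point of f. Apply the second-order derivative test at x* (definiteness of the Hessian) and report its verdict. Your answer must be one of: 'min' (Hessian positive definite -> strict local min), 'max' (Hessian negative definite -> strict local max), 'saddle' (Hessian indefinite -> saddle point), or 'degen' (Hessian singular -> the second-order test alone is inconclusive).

Compute the Hessian H = grad^2 f:
  H = [[-2, 1], [1, 3]]
Verify stationarity: grad f(x*) = H x* + g = (0, 0).
Eigenvalues of H: -2.1926, 3.1926.
Eigenvalues have mixed signs, so H is indefinite -> x* is a saddle point.

saddle


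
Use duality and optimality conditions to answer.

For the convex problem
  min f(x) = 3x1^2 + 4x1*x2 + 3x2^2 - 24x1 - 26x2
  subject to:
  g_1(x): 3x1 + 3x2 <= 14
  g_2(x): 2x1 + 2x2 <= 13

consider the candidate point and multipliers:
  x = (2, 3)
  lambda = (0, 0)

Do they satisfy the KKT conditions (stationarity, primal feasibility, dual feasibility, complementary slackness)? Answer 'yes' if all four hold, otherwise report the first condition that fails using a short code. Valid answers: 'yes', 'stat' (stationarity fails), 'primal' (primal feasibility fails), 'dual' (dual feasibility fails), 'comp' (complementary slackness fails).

Gradient of f: grad f(x) = Q x + c = (0, 0)
Constraint values g_i(x) = a_i^T x - b_i:
  g_1((2, 3)) = 1
  g_2((2, 3)) = -3
Stationarity residual: grad f(x) + sum_i lambda_i a_i = (0, 0)
  -> stationarity OK
Primal feasibility (all g_i <= 0): FAILS
Dual feasibility (all lambda_i >= 0): OK
Complementary slackness (lambda_i * g_i(x) = 0 for all i): OK

Verdict: the first failing condition is primal_feasibility -> primal.

primal


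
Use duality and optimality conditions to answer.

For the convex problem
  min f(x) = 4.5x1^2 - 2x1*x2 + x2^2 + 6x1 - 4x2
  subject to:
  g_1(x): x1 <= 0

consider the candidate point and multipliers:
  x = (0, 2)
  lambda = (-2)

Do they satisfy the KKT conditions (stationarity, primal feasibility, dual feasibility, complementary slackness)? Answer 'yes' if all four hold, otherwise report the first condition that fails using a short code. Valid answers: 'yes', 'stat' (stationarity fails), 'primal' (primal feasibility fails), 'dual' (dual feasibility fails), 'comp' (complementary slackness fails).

Gradient of f: grad f(x) = Q x + c = (2, 0)
Constraint values g_i(x) = a_i^T x - b_i:
  g_1((0, 2)) = 0
Stationarity residual: grad f(x) + sum_i lambda_i a_i = (0, 0)
  -> stationarity OK
Primal feasibility (all g_i <= 0): OK
Dual feasibility (all lambda_i >= 0): FAILS
Complementary slackness (lambda_i * g_i(x) = 0 for all i): OK

Verdict: the first failing condition is dual_feasibility -> dual.

dual


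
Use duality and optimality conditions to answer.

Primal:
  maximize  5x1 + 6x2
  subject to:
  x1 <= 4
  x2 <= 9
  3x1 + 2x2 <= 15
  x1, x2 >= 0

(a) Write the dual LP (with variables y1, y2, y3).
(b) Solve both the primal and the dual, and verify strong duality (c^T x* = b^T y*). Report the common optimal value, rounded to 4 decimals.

The standard primal-dual pair for 'max c^T x s.t. A x <= b, x >= 0' is:
  Dual:  min b^T y  s.t.  A^T y >= c,  y >= 0.

So the dual LP is:
  minimize  4y1 + 9y2 + 15y3
  subject to:
    y1 + 3y3 >= 5
    y2 + 2y3 >= 6
    y1, y2, y3 >= 0

Solving the primal: x* = (0, 7.5).
  primal value c^T x* = 45.
Solving the dual: y* = (0, 0, 3).
  dual value b^T y* = 45.
Strong duality: c^T x* = b^T y*. Confirmed.

45


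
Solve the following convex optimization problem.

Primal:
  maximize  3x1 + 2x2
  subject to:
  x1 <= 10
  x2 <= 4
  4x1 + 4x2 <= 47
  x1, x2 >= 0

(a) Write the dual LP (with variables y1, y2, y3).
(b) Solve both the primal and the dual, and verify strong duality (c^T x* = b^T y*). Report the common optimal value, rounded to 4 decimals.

The standard primal-dual pair for 'max c^T x s.t. A x <= b, x >= 0' is:
  Dual:  min b^T y  s.t.  A^T y >= c,  y >= 0.

So the dual LP is:
  minimize  10y1 + 4y2 + 47y3
  subject to:
    y1 + 4y3 >= 3
    y2 + 4y3 >= 2
    y1, y2, y3 >= 0

Solving the primal: x* = (10, 1.75).
  primal value c^T x* = 33.5.
Solving the dual: y* = (1, 0, 0.5).
  dual value b^T y* = 33.5.
Strong duality: c^T x* = b^T y*. Confirmed.

33.5


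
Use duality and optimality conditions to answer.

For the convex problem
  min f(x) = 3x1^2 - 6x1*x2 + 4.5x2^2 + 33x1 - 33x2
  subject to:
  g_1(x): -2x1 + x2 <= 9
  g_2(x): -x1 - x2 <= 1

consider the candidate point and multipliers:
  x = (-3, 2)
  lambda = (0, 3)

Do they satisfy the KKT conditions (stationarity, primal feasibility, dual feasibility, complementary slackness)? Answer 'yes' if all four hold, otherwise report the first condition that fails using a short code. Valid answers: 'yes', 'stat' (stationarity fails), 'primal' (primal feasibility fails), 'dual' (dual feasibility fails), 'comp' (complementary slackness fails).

Gradient of f: grad f(x) = Q x + c = (3, 3)
Constraint values g_i(x) = a_i^T x - b_i:
  g_1((-3, 2)) = -1
  g_2((-3, 2)) = 0
Stationarity residual: grad f(x) + sum_i lambda_i a_i = (0, 0)
  -> stationarity OK
Primal feasibility (all g_i <= 0): OK
Dual feasibility (all lambda_i >= 0): OK
Complementary slackness (lambda_i * g_i(x) = 0 for all i): OK

Verdict: yes, KKT holds.

yes


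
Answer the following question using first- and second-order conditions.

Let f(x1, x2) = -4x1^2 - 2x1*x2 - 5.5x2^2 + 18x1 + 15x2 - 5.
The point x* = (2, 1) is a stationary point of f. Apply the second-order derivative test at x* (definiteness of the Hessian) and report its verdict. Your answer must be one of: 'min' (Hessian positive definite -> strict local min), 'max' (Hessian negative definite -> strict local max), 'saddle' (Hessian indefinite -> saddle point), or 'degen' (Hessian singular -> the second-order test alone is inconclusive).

Compute the Hessian H = grad^2 f:
  H = [[-8, -2], [-2, -11]]
Verify stationarity: grad f(x*) = H x* + g = (0, 0).
Eigenvalues of H: -12, -7.
Both eigenvalues < 0, so H is negative definite -> x* is a strict local max.

max


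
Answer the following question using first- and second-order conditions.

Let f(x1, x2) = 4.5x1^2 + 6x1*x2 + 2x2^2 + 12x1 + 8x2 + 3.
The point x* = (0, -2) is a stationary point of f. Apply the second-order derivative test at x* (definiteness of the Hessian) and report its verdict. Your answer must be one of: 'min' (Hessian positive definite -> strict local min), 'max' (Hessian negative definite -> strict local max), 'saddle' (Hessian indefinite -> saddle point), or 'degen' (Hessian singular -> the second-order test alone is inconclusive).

Compute the Hessian H = grad^2 f:
  H = [[9, 6], [6, 4]]
Verify stationarity: grad f(x*) = H x* + g = (0, 0).
Eigenvalues of H: 0, 13.
H has a zero eigenvalue (singular; positive semidefinite but not definite), so H is neither positive definite, negative definite, nor indefinite. The second-order test alone is inconclusive -> degen.
(Indeed, f is constant along the null direction of H through x*, so x* is not a strict local extremum.)

degen


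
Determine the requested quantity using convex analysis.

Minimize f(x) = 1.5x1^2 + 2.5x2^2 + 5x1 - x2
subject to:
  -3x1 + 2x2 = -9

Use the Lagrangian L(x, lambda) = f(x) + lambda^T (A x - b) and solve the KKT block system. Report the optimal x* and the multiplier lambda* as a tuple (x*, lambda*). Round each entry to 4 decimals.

Form the Lagrangian:
  L(x, lambda) = (1/2) x^T Q x + c^T x + lambda^T (A x - b)
Stationarity (grad_x L = 0): Q x + c + A^T lambda = 0.
Primal feasibility: A x = b.

This gives the KKT block system:
  [ Q   A^T ] [ x     ]   [-c ]
  [ A    0  ] [ lambda ] = [ b ]

Solving the linear system:
  x*      = (2.1228, -1.3158)
  lambda* = (3.7895)
  f(x*)   = 23.0175

x* = (2.1228, -1.3158), lambda* = (3.7895)


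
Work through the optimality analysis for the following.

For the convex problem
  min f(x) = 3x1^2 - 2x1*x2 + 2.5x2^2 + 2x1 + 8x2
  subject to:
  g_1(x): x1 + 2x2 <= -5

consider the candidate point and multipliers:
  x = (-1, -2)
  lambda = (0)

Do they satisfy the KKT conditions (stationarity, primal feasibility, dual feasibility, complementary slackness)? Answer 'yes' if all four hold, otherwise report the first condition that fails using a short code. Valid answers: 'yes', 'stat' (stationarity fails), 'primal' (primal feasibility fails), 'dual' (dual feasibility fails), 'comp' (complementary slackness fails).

Gradient of f: grad f(x) = Q x + c = (0, 0)
Constraint values g_i(x) = a_i^T x - b_i:
  g_1((-1, -2)) = 0
Stationarity residual: grad f(x) + sum_i lambda_i a_i = (0, 0)
  -> stationarity OK
Primal feasibility (all g_i <= 0): OK
Dual feasibility (all lambda_i >= 0): OK
Complementary slackness (lambda_i * g_i(x) = 0 for all i): OK

Verdict: yes, KKT holds.

yes


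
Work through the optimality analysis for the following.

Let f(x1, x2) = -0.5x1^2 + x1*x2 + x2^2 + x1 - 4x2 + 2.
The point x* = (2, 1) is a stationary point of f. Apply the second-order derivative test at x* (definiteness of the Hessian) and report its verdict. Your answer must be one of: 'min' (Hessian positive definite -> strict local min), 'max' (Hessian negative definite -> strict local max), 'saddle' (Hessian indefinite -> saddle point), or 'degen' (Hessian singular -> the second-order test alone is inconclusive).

Compute the Hessian H = grad^2 f:
  H = [[-1, 1], [1, 2]]
Verify stationarity: grad f(x*) = H x* + g = (0, 0).
Eigenvalues of H: -1.3028, 2.3028.
Eigenvalues have mixed signs, so H is indefinite -> x* is a saddle point.

saddle


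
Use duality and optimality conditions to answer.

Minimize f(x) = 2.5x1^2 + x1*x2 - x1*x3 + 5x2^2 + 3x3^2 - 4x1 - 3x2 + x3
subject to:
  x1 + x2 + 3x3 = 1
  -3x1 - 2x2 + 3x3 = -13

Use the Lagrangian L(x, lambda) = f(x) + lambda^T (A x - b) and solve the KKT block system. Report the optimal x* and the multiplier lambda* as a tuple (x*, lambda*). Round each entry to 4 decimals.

Form the Lagrangian:
  L(x, lambda) = (1/2) x^T Q x + c^T x + lambda^T (A x - b)
Stationarity (grad_x L = 0): Q x + c + A^T lambda = 0.
Primal feasibility: A x = b.

This gives the KKT block system:
  [ Q   A^T ] [ x     ]   [-c ]
  [ A    0  ] [ lambda ] = [ b ]

Solving the linear system:
  x*      = (2.8571, 0.8571, -0.9048)
  lambda* = (-1.1905, 3.619)
  f(x*)   = 16.6667

x* = (2.8571, 0.8571, -0.9048), lambda* = (-1.1905, 3.619)
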